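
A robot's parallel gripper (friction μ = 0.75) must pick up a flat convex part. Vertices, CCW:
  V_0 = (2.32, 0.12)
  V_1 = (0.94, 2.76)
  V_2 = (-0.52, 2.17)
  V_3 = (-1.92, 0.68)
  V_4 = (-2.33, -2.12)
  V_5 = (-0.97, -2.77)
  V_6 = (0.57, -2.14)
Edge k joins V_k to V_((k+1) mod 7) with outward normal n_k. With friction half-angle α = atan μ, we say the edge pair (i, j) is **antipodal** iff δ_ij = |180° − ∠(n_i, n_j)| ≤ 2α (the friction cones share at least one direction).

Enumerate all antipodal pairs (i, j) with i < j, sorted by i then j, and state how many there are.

count = 11; pairs: (0,2), (0,3), (0,4), (1,4), (1,5), (1,6), (2,4), (2,5), (2,6), (3,5), (3,6)

α = atan 0.75 = 36.87°;  2α = 73.74°
n_0 = (+0.8862, +0.4633)
n_1 = (-0.3747, +0.9272)
n_2 = (-0.7288, +0.6848)
n_3 = (-0.9894, +0.1449)
n_4 = (-0.4312, -0.9022)
n_5 = (+0.3786, -0.9255)
n_6 = (+0.7907, -0.6122)
  (0,1): δ = 95.59°  ·
  (0,2): δ = 70.81°  ✓
  (0,3): δ = 35.93°  ✓
  (0,4): δ = 36.86°  ✓
  (0,5): δ = 84.65°  ·
  (0,6): δ = 114.65°  ·
  (1,2): δ = 155.22°  ·
  (1,3): δ = 120.33°  ·
  (1,4): δ = 47.55°  ✓
  (1,5): δ = 0.24°  ✓
  (1,6): δ = 30.24°  ✓
  (2,3): δ = 145.11°  ·
  (2,4): δ = 72.33°  ✓
  (2,5): δ = 24.53°  ✓
  (2,6): δ = 5.46°  ✓
  (3,4): δ = 107.21°  ·
  (3,5): δ = 59.42°  ✓
  (3,6): δ = 29.42°  ✓
  (4,5): δ = 132.21°  ·
  (4,6): δ = 102.21°  ·
  (5,6): δ = 150.00°  ·
antipodal pairs: 11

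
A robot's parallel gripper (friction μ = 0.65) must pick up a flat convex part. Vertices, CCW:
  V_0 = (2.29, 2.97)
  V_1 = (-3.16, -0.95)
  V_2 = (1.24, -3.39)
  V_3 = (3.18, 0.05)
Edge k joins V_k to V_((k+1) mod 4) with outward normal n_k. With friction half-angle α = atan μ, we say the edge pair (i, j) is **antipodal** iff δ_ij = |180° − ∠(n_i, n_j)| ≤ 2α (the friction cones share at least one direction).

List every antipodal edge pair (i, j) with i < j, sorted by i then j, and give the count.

count = 3; pairs: (0,1), (0,2), (1,3)

α = atan 0.65 = 33.02°;  2α = 66.05°
n_0 = (-0.5839, +0.8118)
n_1 = (-0.4850, -0.8745)
n_2 = (+0.8710, -0.4912)
n_3 = (+0.9566, +0.2916)
  (0,1): δ = 64.74°  ✓
  (0,2): δ = 24.85°  ✓
  (0,3): δ = 71.22°  ·
  (1,2): δ = 90.41°  ·
  (1,3): δ = 44.04°  ✓
  (2,3): δ = 133.63°  ·
antipodal pairs: 3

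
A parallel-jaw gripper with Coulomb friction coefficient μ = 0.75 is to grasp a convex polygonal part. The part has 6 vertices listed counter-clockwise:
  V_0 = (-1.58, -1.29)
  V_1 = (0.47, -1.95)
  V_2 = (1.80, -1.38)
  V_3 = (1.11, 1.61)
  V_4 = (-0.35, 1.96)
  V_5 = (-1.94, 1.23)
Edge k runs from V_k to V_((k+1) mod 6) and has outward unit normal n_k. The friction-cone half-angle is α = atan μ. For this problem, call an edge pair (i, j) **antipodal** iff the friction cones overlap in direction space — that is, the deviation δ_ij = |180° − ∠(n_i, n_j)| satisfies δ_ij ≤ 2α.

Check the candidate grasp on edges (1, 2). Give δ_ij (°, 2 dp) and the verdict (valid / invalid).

α = atan 0.75 = 36.87°;  2α = 73.74°
edge 1: e_1 = (+1.33, +0.57);  n_1 = (+0.3939, -0.9191)
edge 2: e_2 = (-0.69, +2.99);  n_2 = (+0.9744, +0.2249)
∠(n_1, n_2) = 79.80°
δ = |180° − 79.80°| = 100.20°
100.20° > 2α = 73.74°  →  invalid

δ = 100.20°, invalid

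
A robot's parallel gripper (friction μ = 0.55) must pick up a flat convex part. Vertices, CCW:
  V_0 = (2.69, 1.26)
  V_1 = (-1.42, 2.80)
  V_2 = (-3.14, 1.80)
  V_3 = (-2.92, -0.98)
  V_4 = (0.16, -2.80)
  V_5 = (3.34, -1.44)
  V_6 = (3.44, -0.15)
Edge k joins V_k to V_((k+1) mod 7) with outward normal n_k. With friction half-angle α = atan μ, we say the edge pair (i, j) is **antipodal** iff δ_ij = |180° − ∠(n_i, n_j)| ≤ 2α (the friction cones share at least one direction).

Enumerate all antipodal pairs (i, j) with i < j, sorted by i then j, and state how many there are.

count = 7; pairs: (0,3), (0,4), (1,4), (1,5), (2,5), (2,6), (3,6)

α = atan 0.55 = 28.81°;  2α = 57.62°
n_0 = (+0.3509, +0.9364)
n_1 = (-0.5026, +0.8645)
n_2 = (-0.9969, -0.0789)
n_3 = (-0.5087, -0.8609)
n_4 = (+0.3932, -0.9194)
n_5 = (+0.9970, -0.0773)
n_6 = (+0.8829, +0.4696)
  (0,1): δ = 129.29°  ·
  (0,2): δ = 64.93°  ·
  (0,3): δ = 10.04°  ✓
  (0,4): δ = 43.70°  ✓
  (0,5): δ = 106.11°  ·
  (0,6): δ = 138.55°  ·
  (1,2): δ = 115.65°  ·
  (1,3): δ = 60.75°  ·
  (1,4): δ = 7.02°  ✓
  (1,5): δ = 55.39°  ✓
  (1,6): δ = 87.84°  ·
  (2,3): δ = 125.10°  ·
  (2,4): δ = 71.37°  ·
  (2,5): δ = 8.96°  ✓
  (2,6): δ = 23.48°  ✓
  (3,4): δ = 126.27°  ·
  (3,5): δ = 63.85°  ·
  (3,6): δ = 31.41°  ✓
  (4,5): δ = 117.59°  ·
  (4,6): δ = 85.15°  ·
  (5,6): δ = 147.56°  ·
antipodal pairs: 7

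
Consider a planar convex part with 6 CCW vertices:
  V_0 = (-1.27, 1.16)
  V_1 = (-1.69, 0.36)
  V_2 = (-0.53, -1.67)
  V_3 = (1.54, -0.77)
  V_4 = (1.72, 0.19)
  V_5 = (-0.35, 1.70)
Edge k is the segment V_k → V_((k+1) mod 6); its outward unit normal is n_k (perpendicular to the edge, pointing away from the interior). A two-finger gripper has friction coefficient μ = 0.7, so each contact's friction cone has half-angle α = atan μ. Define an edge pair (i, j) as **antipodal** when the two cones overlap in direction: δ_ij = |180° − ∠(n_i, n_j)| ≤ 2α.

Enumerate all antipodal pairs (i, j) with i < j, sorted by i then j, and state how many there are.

α = atan 0.7 = 34.99°;  2α = 69.98°
n_0 = (-0.8854, +0.4648)
n_1 = (-0.8682, -0.4961)
n_2 = (+0.3987, -0.9171)
n_3 = (+0.9829, -0.1843)
n_4 = (+0.5893, +0.8079)
n_5 = (-0.5062, +0.8624)
  (0,1): δ = 122.56°  ·
  (0,2): δ = 38.80°  ✓
  (0,3): δ = 17.08°  ✓
  (0,4): δ = 81.59°  ·
  (0,5): δ = 148.11°  ·
  (1,2): δ = 96.25°  ·
  (1,3): δ = 40.36°  ✓
  (1,4): δ = 24.15°  ✓
  (1,5): δ = 90.67°  ·
  (2,3): δ = 124.12°  ·
  (2,4): δ = 59.61°  ✓
  (2,5): δ = 6.91°  ✓
  (3,4): δ = 115.49°  ·
  (3,5): δ = 48.97°  ✓
  (4,5): δ = 113.48°  ·
antipodal pairs: 7

count = 7; pairs: (0,2), (0,3), (1,3), (1,4), (2,4), (2,5), (3,5)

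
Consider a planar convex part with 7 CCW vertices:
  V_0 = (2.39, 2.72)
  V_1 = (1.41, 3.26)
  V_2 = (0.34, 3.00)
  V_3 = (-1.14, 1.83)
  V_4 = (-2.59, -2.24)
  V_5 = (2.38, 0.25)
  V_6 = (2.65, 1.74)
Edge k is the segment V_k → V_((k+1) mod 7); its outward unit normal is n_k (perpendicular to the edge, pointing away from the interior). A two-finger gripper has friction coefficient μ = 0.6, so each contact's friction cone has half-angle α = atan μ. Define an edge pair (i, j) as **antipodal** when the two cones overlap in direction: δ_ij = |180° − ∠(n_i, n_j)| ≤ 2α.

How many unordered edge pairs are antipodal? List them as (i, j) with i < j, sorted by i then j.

count = 7; pairs: (0,4), (1,4), (2,4), (2,5), (3,4), (3,5), (3,6)

α = atan 0.6 = 30.96°;  2α = 61.93°
n_0 = (+0.4826, +0.8758)
n_1 = (-0.2361, +0.9717)
n_2 = (-0.6202, +0.7845)
n_3 = (-0.9420, +0.3356)
n_4 = (+0.4479, -0.8941)
n_5 = (+0.9840, -0.1783)
n_6 = (+0.9666, +0.2564)
  (0,1): δ = 137.49°  ·
  (0,2): δ = 112.82°  ·
  (0,3): δ = 80.75°  ·
  (0,4): δ = 55.47°  ✓
  (0,5): δ = 108.58°  ·
  (0,6): δ = 133.71°  ·
  (1,2): δ = 155.33°  ·
  (1,3): δ = 123.27°  ·
  (1,4): δ = 12.95°  ✓
  (1,5): δ = 66.07°  ·
  (1,6): δ = 91.20°  ·
  (2,3): δ = 147.94°  ·
  (2,4): δ = 11.72°  ✓
  (2,5): δ = 41.40°  ✓
  (2,6): δ = 66.53°  ·
  (3,4): δ = 43.78°  ✓
  (3,5): δ = 9.34°  ✓
  (3,6): δ = 34.47°  ✓
  (4,5): δ = 126.88°  ·
  (4,6): δ = 101.75°  ·
  (5,6): δ = 154.87°  ·
antipodal pairs: 7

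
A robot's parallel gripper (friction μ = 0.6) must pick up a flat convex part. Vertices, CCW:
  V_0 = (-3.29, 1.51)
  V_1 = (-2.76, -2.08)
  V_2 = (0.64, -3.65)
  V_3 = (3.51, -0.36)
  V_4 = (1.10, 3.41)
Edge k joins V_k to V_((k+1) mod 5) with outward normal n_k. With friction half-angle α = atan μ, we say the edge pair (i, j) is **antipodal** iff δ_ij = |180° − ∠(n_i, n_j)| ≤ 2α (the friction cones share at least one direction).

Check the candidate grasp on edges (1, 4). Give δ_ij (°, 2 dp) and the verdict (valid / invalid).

α = atan 0.6 = 30.96°;  2α = 61.93°
edge 1: e_1 = (+3.40, -1.57);  n_1 = (-0.4192, -0.9079)
edge 4: e_4 = (-4.39, -1.90);  n_4 = (-0.3972, +0.9177)
∠(n_1, n_4) = 131.81°
δ = |180° − 131.81°| = 48.19°
48.19° ≤ 2α = 61.93°  →  valid

δ = 48.19°, valid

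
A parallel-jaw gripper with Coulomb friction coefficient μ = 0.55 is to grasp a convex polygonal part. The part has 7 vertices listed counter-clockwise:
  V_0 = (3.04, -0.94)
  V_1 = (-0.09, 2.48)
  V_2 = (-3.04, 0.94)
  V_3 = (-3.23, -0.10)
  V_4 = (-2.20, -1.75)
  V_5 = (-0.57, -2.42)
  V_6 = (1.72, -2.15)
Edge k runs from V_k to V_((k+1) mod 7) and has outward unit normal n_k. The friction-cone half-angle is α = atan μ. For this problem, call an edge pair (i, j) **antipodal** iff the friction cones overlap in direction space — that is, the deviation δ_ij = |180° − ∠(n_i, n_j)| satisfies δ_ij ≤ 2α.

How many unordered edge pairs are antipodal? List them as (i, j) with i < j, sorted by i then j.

α = atan 0.55 = 28.81°;  2α = 57.62°
n_0 = (+0.7377, +0.6751)
n_1 = (-0.4628, +0.8865)
n_2 = (-0.9837, +0.1797)
n_3 = (-0.8483, -0.5295)
n_4 = (-0.3802, -0.9249)
n_5 = (+0.1171, -0.9931)
n_6 = (+0.6757, -0.7372)
  (0,1): δ = 104.90°  ·
  (0,2): δ = 52.82°  ✓
  (0,3): δ = 10.49°  ✓
  (0,4): δ = 25.19°  ✓
  (0,5): δ = 54.26°  ✓
  (0,6): δ = 90.05°  ·
  (1,2): δ = 127.92°  ·
  (1,3): δ = 85.59°  ·
  (1,4): δ = 49.91°  ✓
  (1,5): δ = 20.84°  ✓
  (1,6): δ = 14.94°  ✓
  (2,3): δ = 137.67°  ·
  (2,4): δ = 101.99°  ·
  (2,5): δ = 72.92°  ·
  (2,6): δ = 37.14°  ✓
  (3,4): δ = 144.32°  ·
  (3,5): δ = 115.25°  ·
  (3,6): δ = 79.46°  ·
  (4,5): δ = 150.93°  ·
  (4,6): δ = 115.14°  ·
  (5,6): δ = 144.21°  ·
antipodal pairs: 8

count = 8; pairs: (0,2), (0,3), (0,4), (0,5), (1,4), (1,5), (1,6), (2,6)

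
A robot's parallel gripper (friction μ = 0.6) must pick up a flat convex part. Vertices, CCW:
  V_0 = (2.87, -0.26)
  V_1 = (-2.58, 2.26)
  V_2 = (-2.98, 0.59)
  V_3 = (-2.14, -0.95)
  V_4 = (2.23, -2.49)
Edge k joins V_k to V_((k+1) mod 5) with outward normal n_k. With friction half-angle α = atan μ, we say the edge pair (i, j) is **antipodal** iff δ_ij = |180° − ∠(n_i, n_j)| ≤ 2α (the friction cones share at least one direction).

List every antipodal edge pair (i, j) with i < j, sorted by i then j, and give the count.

count = 4; pairs: (0,2), (0,3), (1,4), (2,4)

α = atan 0.6 = 30.96°;  2α = 61.93°
n_0 = (+0.4197, +0.9077)
n_1 = (-0.9725, +0.2329)
n_2 = (-0.8779, -0.4789)
n_3 = (-0.3324, -0.9431)
n_4 = (+0.9612, -0.2759)
  (0,1): δ = 78.65°  ·
  (0,2): δ = 36.57°  ✓
  (0,3): δ = 5.40°  ✓
  (0,4): δ = 98.80°  ·
  (1,2): δ = 137.92°  ·
  (1,3): δ = 95.94°  ·
  (1,4): δ = 2.54°  ✓
  (2,3): δ = 138.02°  ·
  (2,4): δ = 44.62°  ✓
  (3,4): δ = 86.60°  ·
antipodal pairs: 4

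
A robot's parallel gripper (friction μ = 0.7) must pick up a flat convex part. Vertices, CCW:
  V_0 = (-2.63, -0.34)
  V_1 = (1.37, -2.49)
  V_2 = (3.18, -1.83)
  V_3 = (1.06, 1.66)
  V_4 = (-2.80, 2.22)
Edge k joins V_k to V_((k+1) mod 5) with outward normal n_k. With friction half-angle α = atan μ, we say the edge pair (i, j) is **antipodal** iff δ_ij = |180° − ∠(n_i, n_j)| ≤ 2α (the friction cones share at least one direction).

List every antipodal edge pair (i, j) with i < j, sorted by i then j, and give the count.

α = atan 0.7 = 34.99°;  2α = 69.98°
n_0 = (-0.4734, -0.8808)
n_1 = (+0.3426, -0.9395)
n_2 = (+0.8547, +0.5192)
n_3 = (+0.1436, +0.9896)
n_4 = (-0.9978, -0.0663)
  (0,1): δ = 131.71°  ·
  (0,2): δ = 30.47°  ✓
  (0,3): δ = 20.00°  ✓
  (0,4): δ = 122.06°  ·
  (1,2): δ = 78.76°  ·
  (1,3): δ = 28.29°  ✓
  (1,4): δ = 73.77°  ·
  (2,3): δ = 129.53°  ·
  (2,4): δ = 27.48°  ✓
  (3,4): δ = 77.95°  ·
antipodal pairs: 4

count = 4; pairs: (0,2), (0,3), (1,3), (2,4)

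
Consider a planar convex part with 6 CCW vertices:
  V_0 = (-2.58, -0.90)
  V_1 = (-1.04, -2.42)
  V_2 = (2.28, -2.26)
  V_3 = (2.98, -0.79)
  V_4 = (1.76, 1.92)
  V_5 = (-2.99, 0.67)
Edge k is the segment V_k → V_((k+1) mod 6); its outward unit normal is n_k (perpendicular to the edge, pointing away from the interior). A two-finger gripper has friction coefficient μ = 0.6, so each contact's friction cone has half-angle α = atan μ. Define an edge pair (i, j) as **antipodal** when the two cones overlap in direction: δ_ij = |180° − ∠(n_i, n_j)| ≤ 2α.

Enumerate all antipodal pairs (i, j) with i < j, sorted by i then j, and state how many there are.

α = atan 0.6 = 30.96°;  2α = 61.93°
n_0 = (-0.7025, -0.7117)
n_1 = (+0.0481, -0.9988)
n_2 = (+0.9029, -0.4299)
n_3 = (+0.9119, +0.4105)
n_4 = (-0.2545, +0.9671)
n_5 = (-0.9676, -0.2527)
  (0,1): δ = 132.62°  ·
  (0,2): δ = 70.84°  ·
  (0,3): δ = 21.14°  ✓
  (0,4): δ = 59.37°  ✓
  (0,5): δ = 149.26°  ·
  (1,2): δ = 118.22°  ·
  (1,3): δ = 68.52°  ·
  (1,4): δ = 11.98°  ✓
  (1,5): δ = 101.88°  ·
  (2,3): δ = 130.30°  ·
  (2,4): δ = 49.79°  ✓
  (2,5): δ = 40.10°  ✓
  (3,4): δ = 99.49°  ·
  (3,5): δ = 9.60°  ✓
  (4,5): δ = 90.11°  ·
antipodal pairs: 6

count = 6; pairs: (0,3), (0,4), (1,4), (2,4), (2,5), (3,5)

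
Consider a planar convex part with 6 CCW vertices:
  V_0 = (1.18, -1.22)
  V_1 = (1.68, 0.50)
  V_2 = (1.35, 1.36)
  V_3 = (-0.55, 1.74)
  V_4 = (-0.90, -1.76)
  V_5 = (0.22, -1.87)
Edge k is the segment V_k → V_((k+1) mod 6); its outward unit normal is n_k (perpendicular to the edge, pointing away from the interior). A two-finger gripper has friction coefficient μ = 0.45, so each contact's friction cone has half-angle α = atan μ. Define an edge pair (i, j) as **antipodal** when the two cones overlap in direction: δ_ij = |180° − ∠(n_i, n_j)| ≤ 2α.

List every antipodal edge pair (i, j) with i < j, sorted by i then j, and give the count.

count = 4; pairs: (0,3), (1,3), (2,4), (2,5)

α = atan 0.45 = 24.23°;  2α = 48.46°
n_0 = (+0.9602, -0.2791)
n_1 = (+0.9336, +0.3583)
n_2 = (+0.1961, +0.9806)
n_3 = (-0.9950, +0.0995)
n_4 = (-0.0977, -0.9952)
n_5 = (+0.5607, -0.8280)
  (0,1): δ = 142.80°  ·
  (0,2): δ = 85.10°  ·
  (0,3): δ = 10.50°  ✓
  (0,4): δ = 100.60°  ·
  (0,5): δ = 140.31°  ·
  (1,2): δ = 122.30°  ·
  (1,3): δ = 26.70°  ✓
  (1,4): δ = 63.40°  ·
  (1,5): δ = 103.11°  ·
  (2,3): δ = 84.40°  ·
  (2,4): δ = 5.70°  ✓
  (2,5): δ = 45.41°  ✓
  (3,4): δ = 89.90°  ·
  (3,5): δ = 50.19°  ·
  (4,5): δ = 140.29°  ·
antipodal pairs: 4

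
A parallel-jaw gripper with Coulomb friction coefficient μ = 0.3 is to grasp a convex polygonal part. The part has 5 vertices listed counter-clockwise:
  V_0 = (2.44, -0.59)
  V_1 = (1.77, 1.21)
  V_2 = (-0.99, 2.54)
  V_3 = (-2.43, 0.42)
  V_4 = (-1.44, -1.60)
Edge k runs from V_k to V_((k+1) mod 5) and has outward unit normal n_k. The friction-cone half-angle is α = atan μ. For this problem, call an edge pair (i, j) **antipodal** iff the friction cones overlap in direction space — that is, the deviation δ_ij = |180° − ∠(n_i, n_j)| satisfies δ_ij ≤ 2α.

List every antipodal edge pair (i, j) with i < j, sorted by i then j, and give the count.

count = 1; pairs: (0,3)

α = atan 0.3 = 16.70°;  2α = 33.40°
n_0 = (+0.9372, +0.3488)
n_1 = (+0.4341, +0.9009)
n_2 = (-0.8272, +0.5619)
n_3 = (-0.8980, -0.4401)
n_4 = (+0.2519, -0.9677)
  (0,1): δ = 136.15°  ·
  (0,2): δ = 54.60°  ·
  (0,3): δ = 5.69°  ✓
  (0,4): δ = 84.17°  ·
  (1,2): δ = 98.46°  ·
  (1,3): δ = 38.16°  ·
  (1,4): δ = 40.32°  ·
  (2,3): δ = 119.70°  ·
  (2,4): δ = 41.22°  ·
  (3,4): δ = 101.52°  ·
antipodal pairs: 1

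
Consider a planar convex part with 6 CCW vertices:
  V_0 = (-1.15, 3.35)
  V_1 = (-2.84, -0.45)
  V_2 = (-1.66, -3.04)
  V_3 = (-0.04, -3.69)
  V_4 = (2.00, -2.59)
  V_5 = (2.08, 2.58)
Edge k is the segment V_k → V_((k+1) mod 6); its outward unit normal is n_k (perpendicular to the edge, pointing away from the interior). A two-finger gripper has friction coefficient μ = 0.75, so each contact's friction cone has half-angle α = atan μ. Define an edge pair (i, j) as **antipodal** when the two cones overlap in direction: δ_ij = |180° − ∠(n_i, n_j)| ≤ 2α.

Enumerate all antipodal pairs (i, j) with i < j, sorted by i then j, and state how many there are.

count = 7; pairs: (0,3), (0,4), (1,4), (1,5), (2,4), (2,5), (3,5)

α = atan 0.75 = 36.87°;  2α = 73.74°
n_0 = (-0.9137, +0.4064)
n_1 = (-0.9100, -0.4146)
n_2 = (-0.3724, -0.9281)
n_3 = (+0.4746, -0.8802)
n_4 = (+0.9999, -0.0155)
n_5 = (+0.2319, +0.9727)
  (0,1): δ = 131.53°  ·
  (0,2): δ = 87.89°  ·
  (0,3): δ = 37.69°  ✓
  (0,4): δ = 23.09°  ✓
  (0,5): δ = 100.57°  ·
  (1,2): δ = 136.36°  ·
  (1,3): δ = 86.16°  ·
  (1,4): δ = 25.38°  ✓
  (1,5): δ = 52.10°  ✓
  (2,3): δ = 129.80°  ·
  (2,4): δ = 69.02°  ✓
  (2,5): δ = 8.45°  ✓
  (3,4): δ = 119.22°  ·
  (3,5): δ = 41.74°  ✓
  (4,5): δ = 102.52°  ·
antipodal pairs: 7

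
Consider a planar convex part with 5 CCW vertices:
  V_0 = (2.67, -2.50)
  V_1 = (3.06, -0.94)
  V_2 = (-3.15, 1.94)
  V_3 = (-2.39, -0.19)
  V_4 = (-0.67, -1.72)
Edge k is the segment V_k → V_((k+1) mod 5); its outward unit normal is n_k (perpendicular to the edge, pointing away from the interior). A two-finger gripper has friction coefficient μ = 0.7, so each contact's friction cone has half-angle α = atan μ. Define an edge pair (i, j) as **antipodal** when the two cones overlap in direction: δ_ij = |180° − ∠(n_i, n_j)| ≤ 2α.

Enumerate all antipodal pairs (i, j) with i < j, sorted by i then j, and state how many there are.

count = 5; pairs: (0,2), (0,3), (1,2), (1,3), (1,4)

α = atan 0.7 = 34.99°;  2α = 69.98°
n_0 = (+0.9701, -0.2425)
n_1 = (+0.4207, +0.9072)
n_2 = (-0.9418, -0.3361)
n_3 = (-0.6646, -0.7472)
n_4 = (-0.2274, -0.9738)
  (0,1): δ = 100.84°  ·
  (0,2): δ = 33.67°  ✓
  (0,3): δ = 62.38°  ✓
  (0,4): δ = 90.89°  ·
  (1,2): δ = 45.48°  ✓
  (1,3): δ = 16.77°  ✓
  (1,4): δ = 11.74°  ✓
  (2,3): δ = 151.29°  ·
  (2,4): δ = 122.78°  ·
  (3,4): δ = 151.49°  ·
antipodal pairs: 5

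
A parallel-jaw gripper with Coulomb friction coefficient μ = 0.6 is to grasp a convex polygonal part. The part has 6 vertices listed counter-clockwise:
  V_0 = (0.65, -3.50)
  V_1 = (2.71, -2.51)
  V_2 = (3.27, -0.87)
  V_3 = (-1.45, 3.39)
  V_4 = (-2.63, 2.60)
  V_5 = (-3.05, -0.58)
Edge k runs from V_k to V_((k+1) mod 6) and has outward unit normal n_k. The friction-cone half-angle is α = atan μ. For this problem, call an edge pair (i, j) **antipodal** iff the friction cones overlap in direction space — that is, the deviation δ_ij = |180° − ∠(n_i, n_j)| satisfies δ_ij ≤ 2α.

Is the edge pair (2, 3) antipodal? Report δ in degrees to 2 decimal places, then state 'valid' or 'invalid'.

α = atan 0.6 = 30.96°;  2α = 61.93°
edge 2: e_2 = (-4.72, +4.26);  n_2 = (+0.6700, +0.7424)
edge 3: e_3 = (-1.18, -0.79);  n_3 = (-0.5563, +0.8310)
∠(n_2, n_3) = 75.87°
δ = |180° − 75.87°| = 104.13°
104.13° > 2α = 61.93°  →  invalid

δ = 104.13°, invalid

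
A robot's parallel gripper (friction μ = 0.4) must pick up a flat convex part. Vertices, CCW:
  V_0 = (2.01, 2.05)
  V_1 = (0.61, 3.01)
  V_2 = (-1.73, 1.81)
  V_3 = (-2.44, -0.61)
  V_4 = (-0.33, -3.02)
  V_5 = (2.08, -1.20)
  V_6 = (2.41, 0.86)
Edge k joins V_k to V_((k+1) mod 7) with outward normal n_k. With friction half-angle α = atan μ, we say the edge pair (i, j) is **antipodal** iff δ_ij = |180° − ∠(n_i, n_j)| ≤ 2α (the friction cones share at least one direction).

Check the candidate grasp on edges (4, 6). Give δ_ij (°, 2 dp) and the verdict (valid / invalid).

δ = 108.48°, invalid

α = atan 0.4 = 21.80°;  2α = 43.60°
edge 4: e_4 = (+2.41, +1.82);  n_4 = (+0.6026, -0.7980)
edge 6: e_6 = (-0.40, +1.19);  n_6 = (+0.9479, +0.3186)
∠(n_4, n_6) = 71.52°
δ = |180° − 71.52°| = 108.48°
108.48° > 2α = 43.60°  →  invalid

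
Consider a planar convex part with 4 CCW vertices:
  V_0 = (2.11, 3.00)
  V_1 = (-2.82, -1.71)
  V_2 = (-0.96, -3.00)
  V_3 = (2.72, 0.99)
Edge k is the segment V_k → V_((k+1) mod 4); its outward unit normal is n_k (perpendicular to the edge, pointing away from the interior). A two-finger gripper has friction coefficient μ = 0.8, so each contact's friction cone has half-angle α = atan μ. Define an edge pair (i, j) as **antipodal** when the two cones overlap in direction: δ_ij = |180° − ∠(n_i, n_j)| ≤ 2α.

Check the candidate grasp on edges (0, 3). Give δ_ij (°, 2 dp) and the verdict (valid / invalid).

δ = 63.19°, valid

α = atan 0.8 = 38.66°;  2α = 77.32°
edge 0: e_0 = (-4.93, -4.71);  n_0 = (-0.6908, +0.7231)
edge 3: e_3 = (-0.61, +2.01);  n_3 = (+0.9569, +0.2904)
∠(n_0, n_3) = 116.81°
δ = |180° − 116.81°| = 63.19°
63.19° ≤ 2α = 77.32°  →  valid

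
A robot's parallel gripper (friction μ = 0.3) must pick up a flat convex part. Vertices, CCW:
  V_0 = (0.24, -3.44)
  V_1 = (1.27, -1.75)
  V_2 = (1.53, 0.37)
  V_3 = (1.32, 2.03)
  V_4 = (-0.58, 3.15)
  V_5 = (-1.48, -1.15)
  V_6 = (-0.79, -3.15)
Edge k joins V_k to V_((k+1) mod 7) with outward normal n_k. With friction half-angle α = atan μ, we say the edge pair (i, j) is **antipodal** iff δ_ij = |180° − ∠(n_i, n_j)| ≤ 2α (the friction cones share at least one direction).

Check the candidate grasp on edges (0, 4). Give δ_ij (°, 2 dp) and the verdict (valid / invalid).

δ = 19.54°, valid

α = atan 0.3 = 16.70°;  2α = 33.40°
edge 0: e_0 = (+1.03, +1.69);  n_0 = (+0.8539, -0.5204)
edge 4: e_4 = (-0.90, -4.30);  n_4 = (-0.9788, +0.2049)
∠(n_0, n_4) = 160.46°
δ = |180° − 160.46°| = 19.54°
19.54° ≤ 2α = 33.40°  →  valid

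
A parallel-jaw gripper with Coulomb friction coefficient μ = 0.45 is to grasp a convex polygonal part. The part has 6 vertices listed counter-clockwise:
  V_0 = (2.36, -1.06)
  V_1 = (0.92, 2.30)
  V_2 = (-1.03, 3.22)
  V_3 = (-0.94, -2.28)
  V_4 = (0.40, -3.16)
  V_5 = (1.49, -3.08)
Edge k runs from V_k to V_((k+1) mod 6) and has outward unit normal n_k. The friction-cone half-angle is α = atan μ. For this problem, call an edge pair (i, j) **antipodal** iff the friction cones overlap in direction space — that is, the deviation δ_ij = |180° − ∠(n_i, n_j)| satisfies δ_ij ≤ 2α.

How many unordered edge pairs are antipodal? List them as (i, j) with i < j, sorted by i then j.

α = atan 0.45 = 24.23°;  2α = 48.46°
n_0 = (+0.9191, +0.3939)
n_1 = (+0.4267, +0.9044)
n_2 = (-0.9999, -0.0164)
n_3 = (-0.5489, -0.8359)
n_4 = (+0.0732, -0.9973)
n_5 = (+0.9184, -0.3956)
  (0,1): δ = 138.46°  ·
  (0,2): δ = 22.26°  ✓
  (0,3): δ = 33.51°  ✓
  (0,4): δ = 71.00°  ·
  (0,5): δ = 133.50°  ·
  (1,2): δ = 63.80°  ·
  (1,3): δ = 8.04°  ✓
  (1,4): δ = 29.46°  ✓
  (1,5): δ = 91.96°  ·
  (2,3): δ = 124.23°  ·
  (2,4): δ = 86.74°  ·
  (2,5): δ = 24.24°  ✓
  (3,4): δ = 142.51°  ·
  (3,5): δ = 80.01°  ·
  (4,5): δ = 117.50°  ·
antipodal pairs: 5

count = 5; pairs: (0,2), (0,3), (1,3), (1,4), (2,5)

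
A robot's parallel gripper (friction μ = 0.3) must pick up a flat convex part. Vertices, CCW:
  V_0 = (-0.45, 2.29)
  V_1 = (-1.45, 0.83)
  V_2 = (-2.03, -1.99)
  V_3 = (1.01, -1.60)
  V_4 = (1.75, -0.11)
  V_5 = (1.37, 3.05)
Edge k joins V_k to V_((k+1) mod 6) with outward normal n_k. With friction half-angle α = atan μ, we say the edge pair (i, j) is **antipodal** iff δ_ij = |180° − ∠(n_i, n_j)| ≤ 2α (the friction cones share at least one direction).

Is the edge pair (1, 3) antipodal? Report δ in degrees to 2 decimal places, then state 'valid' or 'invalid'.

δ = 14.79°, valid

α = atan 0.3 = 16.70°;  2α = 33.40°
edge 1: e_1 = (-0.58, -2.82);  n_1 = (-0.9795, +0.2015)
edge 3: e_3 = (+0.74, +1.49);  n_3 = (+0.8956, -0.4448)
∠(n_1, n_3) = 165.21°
δ = |180° − 165.21°| = 14.79°
14.79° ≤ 2α = 33.40°  →  valid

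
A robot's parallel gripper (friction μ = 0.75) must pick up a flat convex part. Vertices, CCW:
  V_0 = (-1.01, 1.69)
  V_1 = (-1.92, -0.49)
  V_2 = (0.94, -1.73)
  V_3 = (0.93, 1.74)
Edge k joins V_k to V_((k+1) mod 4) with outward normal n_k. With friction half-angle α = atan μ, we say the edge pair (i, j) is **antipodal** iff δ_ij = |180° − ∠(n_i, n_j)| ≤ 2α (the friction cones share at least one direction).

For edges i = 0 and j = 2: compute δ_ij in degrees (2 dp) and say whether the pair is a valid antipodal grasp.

δ = 22.82°, valid

α = atan 0.75 = 36.87°;  2α = 73.74°
edge 0: e_0 = (-0.91, -2.18);  n_0 = (-0.9228, +0.3852)
edge 2: e_2 = (-0.01, +3.47);  n_2 = (+1.0000, +0.0029)
∠(n_0, n_2) = 157.18°
δ = |180° − 157.18°| = 22.82°
22.82° ≤ 2α = 73.74°  →  valid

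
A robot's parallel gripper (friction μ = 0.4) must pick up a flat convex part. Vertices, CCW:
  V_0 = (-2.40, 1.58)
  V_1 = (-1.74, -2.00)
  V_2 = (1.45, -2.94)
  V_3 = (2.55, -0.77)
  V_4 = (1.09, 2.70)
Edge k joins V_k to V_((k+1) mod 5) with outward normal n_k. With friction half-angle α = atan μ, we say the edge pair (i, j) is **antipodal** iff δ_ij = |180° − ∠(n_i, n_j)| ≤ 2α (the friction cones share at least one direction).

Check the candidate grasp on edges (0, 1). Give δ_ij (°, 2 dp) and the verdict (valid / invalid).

δ = 116.86°, invalid

α = atan 0.4 = 21.80°;  2α = 43.60°
edge 0: e_0 = (+0.66, -3.58);  n_0 = (-0.9834, -0.1813)
edge 1: e_1 = (+3.19, -0.94);  n_1 = (-0.2827, -0.9592)
∠(n_0, n_1) = 63.14°
δ = |180° − 63.14°| = 116.86°
116.86° > 2α = 43.60°  →  invalid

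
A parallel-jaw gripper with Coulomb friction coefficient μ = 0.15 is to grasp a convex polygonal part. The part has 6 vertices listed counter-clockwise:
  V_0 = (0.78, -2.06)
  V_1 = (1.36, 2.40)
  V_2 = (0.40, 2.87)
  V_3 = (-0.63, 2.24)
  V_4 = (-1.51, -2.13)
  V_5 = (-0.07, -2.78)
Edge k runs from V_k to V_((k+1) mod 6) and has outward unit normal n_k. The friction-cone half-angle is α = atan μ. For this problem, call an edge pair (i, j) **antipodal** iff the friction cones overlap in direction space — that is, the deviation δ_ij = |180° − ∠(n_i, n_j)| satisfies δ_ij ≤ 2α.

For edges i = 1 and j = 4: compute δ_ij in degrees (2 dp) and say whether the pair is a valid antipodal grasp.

α = atan 0.15 = 8.53°;  2α = 17.06°
edge 1: e_1 = (-0.96, +0.47);  n_1 = (+0.4397, +0.8981)
edge 4: e_4 = (+1.44, -0.65);  n_4 = (-0.4114, -0.9114)
∠(n_1, n_4) = 178.21°
δ = |180° − 178.21°| = 1.79°
1.79° ≤ 2α = 17.06°  →  valid

δ = 1.79°, valid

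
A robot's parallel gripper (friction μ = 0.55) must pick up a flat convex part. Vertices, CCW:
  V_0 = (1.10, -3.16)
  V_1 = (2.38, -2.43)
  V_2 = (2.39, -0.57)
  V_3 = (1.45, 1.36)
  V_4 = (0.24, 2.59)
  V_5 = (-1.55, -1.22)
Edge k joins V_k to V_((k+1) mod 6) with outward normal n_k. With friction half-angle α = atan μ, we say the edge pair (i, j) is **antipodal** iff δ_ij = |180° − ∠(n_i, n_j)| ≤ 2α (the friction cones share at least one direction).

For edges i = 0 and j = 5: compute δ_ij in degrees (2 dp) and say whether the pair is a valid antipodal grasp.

α = atan 0.55 = 28.81°;  2α = 57.62°
edge 0: e_0 = (+1.28, +0.73);  n_0 = (+0.4954, -0.8687)
edge 5: e_5 = (+2.65, -1.94);  n_5 = (-0.5907, -0.8069)
∠(n_0, n_5) = 65.90°
δ = |180° − 65.90°| = 114.10°
114.10° > 2α = 57.62°  →  invalid

δ = 114.10°, invalid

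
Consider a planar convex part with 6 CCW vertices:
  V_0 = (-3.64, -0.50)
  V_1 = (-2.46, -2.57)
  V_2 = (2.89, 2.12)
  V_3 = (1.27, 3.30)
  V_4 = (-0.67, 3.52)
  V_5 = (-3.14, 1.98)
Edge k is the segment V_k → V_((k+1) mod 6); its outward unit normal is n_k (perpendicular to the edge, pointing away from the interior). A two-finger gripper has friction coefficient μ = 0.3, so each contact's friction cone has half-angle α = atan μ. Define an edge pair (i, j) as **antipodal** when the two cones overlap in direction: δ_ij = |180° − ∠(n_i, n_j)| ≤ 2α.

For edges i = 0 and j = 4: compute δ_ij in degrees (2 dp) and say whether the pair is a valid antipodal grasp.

δ = 92.26°, invalid

α = atan 0.3 = 16.70°;  2α = 33.40°
edge 0: e_0 = (+1.18, -2.07);  n_0 = (-0.8688, -0.4952)
edge 4: e_4 = (-2.47, -1.54);  n_4 = (-0.5291, +0.8486)
∠(n_0, n_4) = 87.74°
δ = |180° − 87.74°| = 92.26°
92.26° > 2α = 33.40°  →  invalid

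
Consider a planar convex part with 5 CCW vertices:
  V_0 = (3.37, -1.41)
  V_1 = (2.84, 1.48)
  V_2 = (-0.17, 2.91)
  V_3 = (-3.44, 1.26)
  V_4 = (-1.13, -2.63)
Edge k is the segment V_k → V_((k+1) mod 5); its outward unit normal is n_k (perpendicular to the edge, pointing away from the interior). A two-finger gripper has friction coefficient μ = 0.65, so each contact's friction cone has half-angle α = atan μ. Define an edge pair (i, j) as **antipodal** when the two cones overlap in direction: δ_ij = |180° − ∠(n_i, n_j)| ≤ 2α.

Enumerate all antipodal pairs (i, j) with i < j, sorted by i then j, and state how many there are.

count = 4; pairs: (0,3), (1,3), (1,4), (2,4)

α = atan 0.65 = 33.02°;  2α = 66.05°
n_0 = (+0.9836, +0.1804)
n_1 = (+0.4291, +0.9032)
n_2 = (-0.4505, +0.8928)
n_3 = (-0.8598, -0.5106)
n_4 = (+0.2617, -0.9652)
  (0,1): δ = 125.80°  ·
  (0,2): δ = 73.62°  ·
  (0,3): δ = 20.31°  ✓
  (0,4): δ = 94.78°  ·
  (1,2): δ = 127.81°  ·
  (1,3): δ = 33.89°  ✓
  (1,4): δ = 40.58°  ✓
  (2,3): δ = 86.07°  ·
  (2,4): δ = 11.61°  ✓
  (3,4): δ = 105.53°  ·
antipodal pairs: 4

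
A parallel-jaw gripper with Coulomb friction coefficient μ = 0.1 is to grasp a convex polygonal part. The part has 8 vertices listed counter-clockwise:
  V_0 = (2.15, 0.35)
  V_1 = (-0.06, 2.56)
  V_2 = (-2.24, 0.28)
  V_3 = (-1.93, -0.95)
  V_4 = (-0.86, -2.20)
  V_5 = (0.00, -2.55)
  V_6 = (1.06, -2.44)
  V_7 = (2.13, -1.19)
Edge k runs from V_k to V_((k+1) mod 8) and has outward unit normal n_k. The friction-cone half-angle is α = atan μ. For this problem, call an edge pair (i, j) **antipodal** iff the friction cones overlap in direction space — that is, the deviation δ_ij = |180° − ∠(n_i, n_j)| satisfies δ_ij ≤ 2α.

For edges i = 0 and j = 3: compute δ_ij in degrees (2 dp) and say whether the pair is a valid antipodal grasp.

α = atan 0.1 = 5.71°;  2α = 11.42°
edge 0: e_0 = (-2.21, +2.21);  n_0 = (+0.7071, +0.7071)
edge 3: e_3 = (+1.07, -1.25);  n_3 = (-0.7597, -0.6503)
∠(n_0, n_3) = 175.56°
δ = |180° − 175.56°| = 4.44°
4.44° ≤ 2α = 11.42°  →  valid

δ = 4.44°, valid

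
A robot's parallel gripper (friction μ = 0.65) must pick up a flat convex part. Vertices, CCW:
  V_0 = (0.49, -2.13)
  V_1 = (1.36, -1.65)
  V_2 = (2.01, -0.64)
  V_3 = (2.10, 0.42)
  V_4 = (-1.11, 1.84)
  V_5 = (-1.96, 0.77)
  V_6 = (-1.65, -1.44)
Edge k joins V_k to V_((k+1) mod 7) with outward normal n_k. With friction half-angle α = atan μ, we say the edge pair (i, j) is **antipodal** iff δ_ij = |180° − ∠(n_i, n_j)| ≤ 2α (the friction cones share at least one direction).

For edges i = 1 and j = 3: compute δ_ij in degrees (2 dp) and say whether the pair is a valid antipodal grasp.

δ = 81.10°, invalid

α = atan 0.65 = 33.02°;  2α = 66.05°
edge 1: e_1 = (+0.65, +1.01);  n_1 = (+0.8409, -0.5412)
edge 3: e_3 = (-3.21, +1.42);  n_3 = (+0.4046, +0.9145)
∠(n_1, n_3) = 98.90°
δ = |180° − 98.90°| = 81.10°
81.10° > 2α = 66.05°  →  invalid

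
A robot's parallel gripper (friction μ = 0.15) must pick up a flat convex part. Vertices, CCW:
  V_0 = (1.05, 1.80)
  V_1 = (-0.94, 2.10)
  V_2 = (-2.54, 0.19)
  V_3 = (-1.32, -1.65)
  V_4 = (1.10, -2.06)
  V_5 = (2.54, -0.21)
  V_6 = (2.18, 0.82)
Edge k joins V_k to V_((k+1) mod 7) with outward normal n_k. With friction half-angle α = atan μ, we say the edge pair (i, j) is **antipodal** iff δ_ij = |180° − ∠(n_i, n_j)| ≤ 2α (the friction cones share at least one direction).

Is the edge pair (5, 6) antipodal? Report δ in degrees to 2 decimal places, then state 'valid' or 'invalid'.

α = atan 0.15 = 8.53°;  2α = 17.06°
edge 5: e_5 = (-0.36, +1.03);  n_5 = (+0.9440, +0.3299)
edge 6: e_6 = (-1.13, +0.98);  n_6 = (+0.6552, +0.7555)
∠(n_5, n_6) = 29.80°
δ = |180° − 29.80°| = 150.20°
150.20° > 2α = 17.06°  →  invalid

δ = 150.20°, invalid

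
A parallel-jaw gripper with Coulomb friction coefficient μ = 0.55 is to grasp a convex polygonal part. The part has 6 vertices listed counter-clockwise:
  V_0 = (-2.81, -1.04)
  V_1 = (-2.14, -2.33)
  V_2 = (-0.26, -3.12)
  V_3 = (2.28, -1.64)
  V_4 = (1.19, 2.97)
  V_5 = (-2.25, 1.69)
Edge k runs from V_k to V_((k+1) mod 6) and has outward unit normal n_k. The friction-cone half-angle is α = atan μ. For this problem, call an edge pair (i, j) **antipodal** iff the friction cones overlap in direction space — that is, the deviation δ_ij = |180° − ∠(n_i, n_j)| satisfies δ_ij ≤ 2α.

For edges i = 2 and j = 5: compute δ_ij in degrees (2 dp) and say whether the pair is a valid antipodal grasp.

α = atan 0.55 = 28.81°;  2α = 57.62°
edge 2: e_2 = (+2.54, +1.48);  n_2 = (+0.5034, -0.8640)
edge 5: e_5 = (-0.56, -2.73);  n_5 = (-0.9796, +0.2009)
∠(n_2, n_5) = 131.82°
δ = |180° − 131.82°| = 48.18°
48.18° ≤ 2α = 57.62°  →  valid

δ = 48.18°, valid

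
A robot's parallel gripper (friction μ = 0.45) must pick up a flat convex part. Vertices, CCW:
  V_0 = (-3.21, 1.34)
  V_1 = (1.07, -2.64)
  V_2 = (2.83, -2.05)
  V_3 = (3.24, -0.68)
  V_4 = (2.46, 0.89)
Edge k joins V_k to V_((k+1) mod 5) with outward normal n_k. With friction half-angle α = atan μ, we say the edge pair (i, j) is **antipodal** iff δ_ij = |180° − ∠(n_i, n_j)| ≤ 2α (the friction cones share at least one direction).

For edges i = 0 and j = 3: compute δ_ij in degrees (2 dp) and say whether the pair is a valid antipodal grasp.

α = atan 0.45 = 24.23°;  2α = 48.46°
edge 0: e_0 = (+4.28, -3.98);  n_0 = (-0.6810, -0.7323)
edge 3: e_3 = (-0.78, +1.57);  n_3 = (+0.8956, +0.4449)
∠(n_0, n_3) = 159.34°
δ = |180° − 159.34°| = 20.66°
20.66° ≤ 2α = 48.46°  →  valid

δ = 20.66°, valid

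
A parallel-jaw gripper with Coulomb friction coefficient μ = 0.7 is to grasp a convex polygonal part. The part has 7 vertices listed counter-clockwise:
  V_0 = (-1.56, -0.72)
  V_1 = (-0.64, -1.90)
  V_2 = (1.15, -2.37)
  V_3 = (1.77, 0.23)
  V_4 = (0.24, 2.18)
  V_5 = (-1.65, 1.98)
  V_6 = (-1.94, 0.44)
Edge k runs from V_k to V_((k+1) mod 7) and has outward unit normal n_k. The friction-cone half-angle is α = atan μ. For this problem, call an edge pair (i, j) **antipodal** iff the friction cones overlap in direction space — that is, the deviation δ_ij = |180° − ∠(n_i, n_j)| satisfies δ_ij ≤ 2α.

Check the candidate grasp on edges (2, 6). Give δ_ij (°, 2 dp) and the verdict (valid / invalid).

α = atan 0.7 = 34.99°;  2α = 69.98°
edge 2: e_2 = (+0.62, +2.60);  n_2 = (+0.9727, -0.2320)
edge 6: e_6 = (+0.38, -1.16);  n_6 = (-0.9503, -0.3113)
∠(n_2, n_6) = 148.45°
δ = |180° − 148.45°| = 31.55°
31.55° ≤ 2α = 69.98°  →  valid

δ = 31.55°, valid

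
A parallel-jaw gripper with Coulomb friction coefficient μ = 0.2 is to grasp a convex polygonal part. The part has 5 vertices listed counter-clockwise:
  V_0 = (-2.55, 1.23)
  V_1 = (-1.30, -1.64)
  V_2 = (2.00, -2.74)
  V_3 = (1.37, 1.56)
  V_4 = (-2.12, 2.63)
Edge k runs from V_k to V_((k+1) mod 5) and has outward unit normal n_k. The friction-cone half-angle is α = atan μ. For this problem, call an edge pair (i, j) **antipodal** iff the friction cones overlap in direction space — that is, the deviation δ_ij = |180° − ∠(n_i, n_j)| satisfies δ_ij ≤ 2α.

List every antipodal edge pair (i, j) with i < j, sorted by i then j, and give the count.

α = atan 0.2 = 11.31°;  2α = 22.62°
n_0 = (-0.9168, -0.3993)
n_1 = (-0.3162, -0.9487)
n_2 = (+0.9894, +0.1450)
n_3 = (+0.2931, +0.9561)
n_4 = (-0.9559, +0.2936)
  (0,1): δ = 131.97°  ·
  (0,2): δ = 15.20°  ✓
  (0,3): δ = 49.42°  ·
  (0,4): δ = 139.39°  ·
  (1,2): δ = 63.23°  ·
  (1,3): δ = 1.39°  ✓
  (1,4): δ = 91.36°  ·
  (2,3): δ = 115.38°  ·
  (2,4): δ = 25.41°  ·
  (3,4): δ = 90.03°  ·
antipodal pairs: 2

count = 2; pairs: (0,2), (1,3)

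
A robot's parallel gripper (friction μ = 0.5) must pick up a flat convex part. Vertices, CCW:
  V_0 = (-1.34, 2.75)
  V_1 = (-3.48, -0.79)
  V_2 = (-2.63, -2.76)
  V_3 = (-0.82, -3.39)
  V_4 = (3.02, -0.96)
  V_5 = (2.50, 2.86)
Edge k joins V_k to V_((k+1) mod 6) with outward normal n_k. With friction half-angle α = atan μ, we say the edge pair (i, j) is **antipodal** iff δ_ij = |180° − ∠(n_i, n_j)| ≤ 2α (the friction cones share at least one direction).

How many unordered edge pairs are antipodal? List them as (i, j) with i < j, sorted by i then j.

α = atan 0.5 = 26.57°;  2α = 53.13°
n_0 = (-0.8558, +0.5173)
n_1 = (-0.9182, -0.3962)
n_2 = (-0.3287, -0.9444)
n_3 = (+0.5347, -0.8450)
n_4 = (+0.9909, +0.1349)
n_5 = (-0.0286, +0.9996)
  (0,1): δ = 125.51°  ·
  (0,2): δ = 78.04°  ·
  (0,3): δ = 26.52°  ✓
  (0,4): δ = 38.91°  ✓
  (0,5): δ = 122.79°  ·
  (1,2): δ = 132.53°  ·
  (1,3): δ = 81.01°  ·
  (1,4): δ = 15.59°  ✓
  (1,5): δ = 68.30°  ·
  (2,3): δ = 128.48°  ·
  (2,4): δ = 63.06°  ·
  (2,5): δ = 20.83°  ✓
  (3,4): δ = 114.57°  ·
  (3,5): δ = 30.69°  ✓
  (4,5): δ = 96.11°  ·
antipodal pairs: 5

count = 5; pairs: (0,3), (0,4), (1,4), (2,5), (3,5)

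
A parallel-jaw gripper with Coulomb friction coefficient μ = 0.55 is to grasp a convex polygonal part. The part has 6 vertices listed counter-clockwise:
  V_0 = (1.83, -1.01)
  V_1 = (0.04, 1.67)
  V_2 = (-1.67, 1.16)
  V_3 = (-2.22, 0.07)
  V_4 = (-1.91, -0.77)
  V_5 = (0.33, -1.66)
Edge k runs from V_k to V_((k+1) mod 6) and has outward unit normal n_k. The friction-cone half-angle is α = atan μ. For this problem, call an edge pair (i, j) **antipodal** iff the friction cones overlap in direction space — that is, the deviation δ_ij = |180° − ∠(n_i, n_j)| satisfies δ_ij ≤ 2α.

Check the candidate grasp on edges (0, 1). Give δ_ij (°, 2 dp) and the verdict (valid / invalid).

α = atan 0.55 = 28.81°;  2α = 57.62°
edge 0: e_0 = (-1.79, +2.68);  n_0 = (+0.8316, +0.5554)
edge 1: e_1 = (-1.71, -0.51);  n_1 = (-0.2858, +0.9583)
∠(n_0, n_1) = 72.87°
δ = |180° − 72.87°| = 107.13°
107.13° > 2α = 57.62°  →  invalid

δ = 107.13°, invalid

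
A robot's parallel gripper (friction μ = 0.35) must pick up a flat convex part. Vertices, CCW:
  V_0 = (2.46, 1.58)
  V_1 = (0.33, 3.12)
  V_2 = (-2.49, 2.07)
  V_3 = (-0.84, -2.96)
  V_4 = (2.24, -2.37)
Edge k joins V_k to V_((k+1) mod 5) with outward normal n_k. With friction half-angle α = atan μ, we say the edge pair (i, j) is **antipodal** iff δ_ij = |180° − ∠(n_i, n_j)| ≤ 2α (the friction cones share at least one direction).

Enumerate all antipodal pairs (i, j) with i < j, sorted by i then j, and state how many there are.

α = atan 0.35 = 19.29°;  2α = 38.58°
n_0 = (+0.5859, +0.8104)
n_1 = (-0.3489, +0.9371)
n_2 = (-0.9502, -0.3117)
n_3 = (+0.1881, -0.9821)
n_4 = (+0.9985, -0.0556)
  (0,1): δ = 123.71°  ·
  (0,2): δ = 35.97°  ✓
  (0,3): δ = 46.71°  ·
  (0,4): δ = 122.68°  ·
  (1,2): δ = 92.26°  ·
  (1,3): δ = 9.58°  ✓
  (1,4): δ = 66.39°  ·
  (2,3): δ = 97.32°  ·
  (2,4): δ = 21.35°  ✓
  (3,4): δ = 104.03°  ·
antipodal pairs: 3

count = 3; pairs: (0,2), (1,3), (2,4)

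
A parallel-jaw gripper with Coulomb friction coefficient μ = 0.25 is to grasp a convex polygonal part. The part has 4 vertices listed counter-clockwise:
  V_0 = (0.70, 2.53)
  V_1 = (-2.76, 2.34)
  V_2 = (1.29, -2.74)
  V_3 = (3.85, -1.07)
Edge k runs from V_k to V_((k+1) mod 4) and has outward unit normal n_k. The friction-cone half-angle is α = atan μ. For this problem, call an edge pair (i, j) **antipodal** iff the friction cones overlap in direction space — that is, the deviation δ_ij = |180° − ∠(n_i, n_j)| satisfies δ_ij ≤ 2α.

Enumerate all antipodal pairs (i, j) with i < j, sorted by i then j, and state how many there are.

count = 1; pairs: (1,3)

α = atan 0.25 = 14.04°;  2α = 28.07°
n_0 = (-0.0548, +0.9985)
n_1 = (-0.7819, -0.6234)
n_2 = (+0.5464, -0.8375)
n_3 = (+0.7526, +0.6585)
  (0,1): δ = 54.58°  ·
  (0,2): δ = 29.98°  ·
  (0,3): δ = 128.04°  ·
  (1,2): δ = 95.45°  ·
  (1,3): δ = 2.62°  ✓
  (2,3): δ = 81.93°  ·
antipodal pairs: 1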